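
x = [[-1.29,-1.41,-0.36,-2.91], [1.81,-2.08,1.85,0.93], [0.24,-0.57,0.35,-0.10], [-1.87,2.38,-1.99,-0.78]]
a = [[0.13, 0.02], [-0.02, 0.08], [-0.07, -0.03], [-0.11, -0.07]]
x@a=[[0.21, 0.08], [0.05, -0.25], [0.03, -0.04], [-0.07, 0.27]]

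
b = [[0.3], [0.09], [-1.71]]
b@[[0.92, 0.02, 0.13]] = [[0.28, 0.01, 0.04], [0.08, 0.00, 0.01], [-1.57, -0.03, -0.22]]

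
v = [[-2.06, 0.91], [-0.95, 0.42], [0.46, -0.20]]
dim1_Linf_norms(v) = [2.06, 0.95, 0.46]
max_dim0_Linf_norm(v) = 2.06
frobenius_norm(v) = 2.53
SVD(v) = [[-0.89, -0.14], [-0.41, -0.17], [0.20, -0.98]] @ diag([2.5302552282509434, 0.0029120282909201865]) @ [[0.91, -0.40], [-0.40, -0.91]]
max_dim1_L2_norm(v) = 2.25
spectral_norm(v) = 2.53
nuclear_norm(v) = 2.53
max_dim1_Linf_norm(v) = 2.06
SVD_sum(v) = [[-2.06, 0.91], [-0.95, 0.42], [0.46, -0.20]] + [[0.0, 0.0],[0.00, 0.00],[0.00, 0.00]]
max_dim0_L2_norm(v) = 2.31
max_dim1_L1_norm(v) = 2.97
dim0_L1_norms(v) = [3.47, 1.53]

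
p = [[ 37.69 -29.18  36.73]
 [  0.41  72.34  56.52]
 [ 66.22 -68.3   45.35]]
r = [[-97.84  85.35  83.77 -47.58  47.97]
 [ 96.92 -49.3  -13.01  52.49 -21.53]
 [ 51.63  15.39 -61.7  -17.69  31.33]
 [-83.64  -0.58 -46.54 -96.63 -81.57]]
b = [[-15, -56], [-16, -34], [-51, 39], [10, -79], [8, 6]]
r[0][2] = 83.77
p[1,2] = 56.52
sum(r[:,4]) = -23.799999999999997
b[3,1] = -79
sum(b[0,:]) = -71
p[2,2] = 45.35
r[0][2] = 83.77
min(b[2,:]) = -51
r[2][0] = 51.63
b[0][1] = -56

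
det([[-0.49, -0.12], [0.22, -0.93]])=0.482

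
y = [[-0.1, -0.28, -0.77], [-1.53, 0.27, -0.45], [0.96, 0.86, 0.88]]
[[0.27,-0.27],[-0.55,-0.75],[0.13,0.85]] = y@[[0.49,0.48], [0.03,0.26], [-0.42,0.19]]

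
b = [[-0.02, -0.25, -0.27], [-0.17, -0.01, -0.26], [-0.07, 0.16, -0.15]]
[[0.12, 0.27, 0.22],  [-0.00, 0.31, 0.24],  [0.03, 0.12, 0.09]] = b @ [[0.81, -0.76, -0.49],[0.03, -0.26, -0.2],[-0.52, -0.69, -0.61]]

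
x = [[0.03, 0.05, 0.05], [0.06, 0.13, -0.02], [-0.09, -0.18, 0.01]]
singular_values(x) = [0.25, 0.05, 0.0]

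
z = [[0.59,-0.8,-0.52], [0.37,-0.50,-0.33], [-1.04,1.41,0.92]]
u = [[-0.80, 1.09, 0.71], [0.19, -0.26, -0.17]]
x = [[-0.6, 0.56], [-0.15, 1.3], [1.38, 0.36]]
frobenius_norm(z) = 2.38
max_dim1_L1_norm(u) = 2.6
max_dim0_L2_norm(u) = 1.12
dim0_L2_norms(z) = [1.25, 1.7, 1.11]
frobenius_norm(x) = 2.10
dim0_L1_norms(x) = [2.13, 2.22]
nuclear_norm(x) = 2.97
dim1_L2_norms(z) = [1.12, 0.7, 1.98]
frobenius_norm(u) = 1.57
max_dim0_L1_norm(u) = 1.35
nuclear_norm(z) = 2.39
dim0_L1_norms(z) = [2.0, 2.71, 1.77]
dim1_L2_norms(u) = [1.53, 0.36]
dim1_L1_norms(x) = [1.16, 1.45, 1.74]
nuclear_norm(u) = 1.57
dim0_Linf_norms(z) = [1.04, 1.41, 0.92]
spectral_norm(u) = 1.57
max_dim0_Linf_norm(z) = 1.41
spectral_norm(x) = 1.51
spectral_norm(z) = 2.38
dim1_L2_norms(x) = [0.82, 1.31, 1.43]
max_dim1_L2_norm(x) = 1.43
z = x @ u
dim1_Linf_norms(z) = [0.8, 0.5, 1.41]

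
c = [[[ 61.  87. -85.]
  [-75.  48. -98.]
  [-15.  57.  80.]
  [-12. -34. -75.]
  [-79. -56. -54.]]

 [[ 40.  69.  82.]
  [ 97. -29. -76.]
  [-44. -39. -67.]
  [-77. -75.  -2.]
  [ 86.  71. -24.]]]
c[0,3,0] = -12.0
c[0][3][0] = -12.0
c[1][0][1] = 69.0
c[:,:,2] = [[-85.0, -98.0, 80.0, -75.0, -54.0], [82.0, -76.0, -67.0, -2.0, -24.0]]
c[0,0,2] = -85.0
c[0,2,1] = 57.0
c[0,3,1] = -34.0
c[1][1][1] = -29.0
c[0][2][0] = -15.0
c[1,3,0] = -77.0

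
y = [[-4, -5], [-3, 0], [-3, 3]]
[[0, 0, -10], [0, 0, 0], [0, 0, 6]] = y @ [[0, 0, 0], [0, 0, 2]]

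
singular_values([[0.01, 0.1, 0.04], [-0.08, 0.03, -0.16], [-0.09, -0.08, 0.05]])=[0.18, 0.15, 0.08]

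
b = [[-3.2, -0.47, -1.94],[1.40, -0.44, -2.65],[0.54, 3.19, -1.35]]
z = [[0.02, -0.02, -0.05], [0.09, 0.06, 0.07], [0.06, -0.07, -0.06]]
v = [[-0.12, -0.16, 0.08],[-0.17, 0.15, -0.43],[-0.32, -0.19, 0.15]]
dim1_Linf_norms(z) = [0.05, 0.09, 0.07]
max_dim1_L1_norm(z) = 0.22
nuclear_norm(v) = 0.99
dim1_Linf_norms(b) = [3.2, 2.65, 3.19]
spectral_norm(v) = 0.52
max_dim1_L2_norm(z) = 0.13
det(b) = -38.29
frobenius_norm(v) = 0.67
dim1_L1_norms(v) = [0.36, 0.75, 0.66]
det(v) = -0.01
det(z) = 0.00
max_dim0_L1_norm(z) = 0.18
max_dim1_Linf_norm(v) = 0.43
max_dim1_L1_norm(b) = 5.61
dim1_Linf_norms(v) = [0.16, 0.43, 0.32]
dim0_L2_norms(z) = [0.11, 0.09, 0.1]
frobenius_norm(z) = 0.18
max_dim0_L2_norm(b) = 3.55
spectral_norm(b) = 3.79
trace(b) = -4.99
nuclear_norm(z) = 0.27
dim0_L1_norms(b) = [5.14, 4.1, 5.94]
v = z @ b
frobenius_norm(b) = 5.97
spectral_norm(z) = 0.14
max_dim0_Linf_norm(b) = 3.2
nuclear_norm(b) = 10.23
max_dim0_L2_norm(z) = 0.11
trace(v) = 0.18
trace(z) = 0.02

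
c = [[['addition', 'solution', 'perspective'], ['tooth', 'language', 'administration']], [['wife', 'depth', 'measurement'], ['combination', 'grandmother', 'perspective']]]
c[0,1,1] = 'language'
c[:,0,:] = [['addition', 'solution', 'perspective'], ['wife', 'depth', 'measurement']]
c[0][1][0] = 'tooth'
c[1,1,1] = 'grandmother'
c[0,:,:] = [['addition', 'solution', 'perspective'], ['tooth', 'language', 'administration']]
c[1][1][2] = 'perspective'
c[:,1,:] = [['tooth', 'language', 'administration'], ['combination', 'grandmother', 'perspective']]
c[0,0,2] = 'perspective'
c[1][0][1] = 'depth'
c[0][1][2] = 'administration'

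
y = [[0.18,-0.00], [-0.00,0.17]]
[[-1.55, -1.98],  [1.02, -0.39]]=y@[[-8.59, -11.00],[5.98, -2.3]]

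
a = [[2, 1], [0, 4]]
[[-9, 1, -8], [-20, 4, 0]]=a @ [[-2, 0, -4], [-5, 1, 0]]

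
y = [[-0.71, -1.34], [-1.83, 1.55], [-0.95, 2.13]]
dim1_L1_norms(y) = [2.05, 3.38, 3.08]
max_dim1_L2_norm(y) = 2.4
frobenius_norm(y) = 3.67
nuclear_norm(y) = 4.87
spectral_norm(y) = 3.34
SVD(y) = [[0.23, 0.85], [-0.68, 0.49], [-0.69, -0.2]] @ diag([3.33634020813712, 1.5360123748093828]) @ [[0.52, -0.85], [-0.85, -0.52]]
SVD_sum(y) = [[0.4, -0.66], [-1.19, 1.94], [-1.21, 1.97]] + [[-1.11, -0.68], [-0.64, -0.39], [0.26, 0.16]]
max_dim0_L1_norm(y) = 5.02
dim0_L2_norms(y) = [2.18, 2.96]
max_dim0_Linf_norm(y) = 2.13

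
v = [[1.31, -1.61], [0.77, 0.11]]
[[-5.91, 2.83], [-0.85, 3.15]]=v @[[-1.46, 3.89], [2.48, 1.41]]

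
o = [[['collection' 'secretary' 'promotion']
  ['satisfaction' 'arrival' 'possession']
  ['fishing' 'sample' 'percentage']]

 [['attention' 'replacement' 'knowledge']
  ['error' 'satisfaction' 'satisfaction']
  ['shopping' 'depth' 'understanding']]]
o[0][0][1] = 'secretary'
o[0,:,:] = [['collection', 'secretary', 'promotion'], ['satisfaction', 'arrival', 'possession'], ['fishing', 'sample', 'percentage']]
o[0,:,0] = ['collection', 'satisfaction', 'fishing']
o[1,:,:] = [['attention', 'replacement', 'knowledge'], ['error', 'satisfaction', 'satisfaction'], ['shopping', 'depth', 'understanding']]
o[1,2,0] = 'shopping'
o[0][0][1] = 'secretary'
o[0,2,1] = 'sample'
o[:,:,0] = [['collection', 'satisfaction', 'fishing'], ['attention', 'error', 'shopping']]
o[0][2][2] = 'percentage'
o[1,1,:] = ['error', 'satisfaction', 'satisfaction']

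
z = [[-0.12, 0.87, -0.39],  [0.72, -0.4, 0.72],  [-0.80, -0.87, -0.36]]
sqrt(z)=[[2.37+0.09j, (2.05-0.9j), (1.22+0.3j)], [-0.70-0.63j, (-0.61+0.49j), (-0.36-0.64j)], [(-2.85+0.87j), (-2.46+0.92j), -1.46+0.50j]]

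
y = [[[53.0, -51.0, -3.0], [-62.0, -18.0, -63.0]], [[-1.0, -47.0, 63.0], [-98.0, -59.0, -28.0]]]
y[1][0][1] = -47.0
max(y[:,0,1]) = -47.0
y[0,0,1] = -51.0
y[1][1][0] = -98.0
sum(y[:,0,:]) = 14.0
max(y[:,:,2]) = 63.0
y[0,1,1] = -18.0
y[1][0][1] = -47.0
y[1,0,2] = 63.0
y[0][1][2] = -63.0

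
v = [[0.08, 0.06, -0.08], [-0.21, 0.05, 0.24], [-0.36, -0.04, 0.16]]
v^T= [[0.08, -0.21, -0.36],[0.06, 0.05, -0.04],[-0.08, 0.24, 0.16]]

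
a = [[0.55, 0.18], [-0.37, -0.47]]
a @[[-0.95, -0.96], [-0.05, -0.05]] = [[-0.53,-0.54], [0.38,0.38]]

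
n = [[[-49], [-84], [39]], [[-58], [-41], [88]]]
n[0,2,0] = 39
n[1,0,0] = -58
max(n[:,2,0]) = 88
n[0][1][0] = -84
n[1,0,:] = [-58]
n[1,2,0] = 88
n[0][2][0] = 39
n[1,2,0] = 88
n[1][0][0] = -58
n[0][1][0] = -84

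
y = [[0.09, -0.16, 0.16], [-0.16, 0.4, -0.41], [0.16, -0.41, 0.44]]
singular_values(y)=[0.89, 0.03, 0.01]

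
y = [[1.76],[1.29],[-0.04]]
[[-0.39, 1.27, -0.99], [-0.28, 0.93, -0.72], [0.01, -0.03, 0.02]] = y @ [[-0.22,0.72,-0.56]]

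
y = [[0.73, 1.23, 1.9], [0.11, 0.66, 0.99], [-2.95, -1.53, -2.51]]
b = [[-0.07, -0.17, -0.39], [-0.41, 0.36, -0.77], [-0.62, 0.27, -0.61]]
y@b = [[-1.73,0.83,-2.39], [-0.89,0.49,-1.16], [2.39,-0.73,3.86]]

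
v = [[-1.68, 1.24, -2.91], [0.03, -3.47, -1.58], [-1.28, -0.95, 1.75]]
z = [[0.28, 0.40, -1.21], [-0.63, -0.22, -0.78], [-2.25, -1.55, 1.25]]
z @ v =[[1.09, 0.11, -3.56], [2.05, 0.72, 0.82], [2.13, 1.4, 11.18]]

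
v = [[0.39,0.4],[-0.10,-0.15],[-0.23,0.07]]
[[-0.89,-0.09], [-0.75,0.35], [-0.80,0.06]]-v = [[-1.28, -0.49], [-0.65, 0.5], [-0.57, -0.01]]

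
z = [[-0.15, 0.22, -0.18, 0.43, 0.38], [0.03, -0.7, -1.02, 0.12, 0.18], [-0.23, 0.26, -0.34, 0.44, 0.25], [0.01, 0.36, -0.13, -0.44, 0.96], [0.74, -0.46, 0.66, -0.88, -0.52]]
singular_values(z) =[1.84, 1.21, 1.05, 0.21, 0.09]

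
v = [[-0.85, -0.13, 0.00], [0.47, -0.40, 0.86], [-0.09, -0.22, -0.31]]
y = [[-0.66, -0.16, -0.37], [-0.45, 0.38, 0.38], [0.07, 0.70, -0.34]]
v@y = [[0.62, 0.09, 0.27], [-0.07, 0.37, -0.62], [0.14, -0.29, 0.06]]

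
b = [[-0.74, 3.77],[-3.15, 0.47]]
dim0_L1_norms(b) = [3.89, 4.24]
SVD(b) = [[-0.86, -0.5], [-0.5, 0.86]] @ diag([4.1424304329830495, 2.7828349048939045]) @ [[0.54, -0.84], [-0.84, -0.54]]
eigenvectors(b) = [[0.74+0.00j, (0.74-0j)],[0.12+0.66j, (0.12-0.66j)]]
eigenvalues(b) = [(-0.14+3.39j), (-0.14-3.39j)]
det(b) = 11.53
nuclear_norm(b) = 6.93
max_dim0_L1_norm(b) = 4.24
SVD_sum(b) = [[-1.92, 3.01], [-1.13, 1.76]] + [[1.18, 0.76], [-2.02, -1.29]]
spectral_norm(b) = 4.14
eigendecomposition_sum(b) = [[(-0.37+1.68j), (1.89+0.08j)], [(-1.57-0.06j), (0.24+1.71j)]] + [[(-0.37-1.68j),1.89-0.08j], [-1.57+0.06j,(0.24-1.71j)]]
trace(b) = -0.27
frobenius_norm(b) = 4.99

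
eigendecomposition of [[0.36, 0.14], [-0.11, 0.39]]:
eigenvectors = [[(0.75+0j), 0.75-0.00j], [(0.08+0.66j), 0.08-0.66j]]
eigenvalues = [(0.38+0.12j), (0.38-0.12j)]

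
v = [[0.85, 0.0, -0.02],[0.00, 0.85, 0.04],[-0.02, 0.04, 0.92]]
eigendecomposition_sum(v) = [[0.04, -0.07, -0.17],[-0.07, 0.14, 0.33],[-0.17, 0.33, 0.76]] + [[0.68,0.34,0.0], [0.34,0.17,0.00], [-0.00,-0.0,-0.0]] + [[0.13, -0.27, 0.15], [-0.27, 0.54, -0.29], [0.15, -0.29, 0.16]]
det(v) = 0.66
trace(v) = 2.62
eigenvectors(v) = [[-0.20,-0.89,-0.4], [0.39,-0.45,0.80], [0.90,0.0,-0.44]]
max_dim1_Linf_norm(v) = 0.92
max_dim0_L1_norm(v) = 0.98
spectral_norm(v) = 0.94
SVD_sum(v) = [[0.04, -0.07, -0.17], [-0.07, 0.14, 0.33], [-0.17, 0.33, 0.76]] + [[0.68, 0.34, 0.0], [0.34, 0.17, 0.0], [0.0, 0.00, 0.00]] + [[0.13, -0.27, 0.15], [-0.27, 0.54, -0.29], [0.15, -0.29, 0.16]]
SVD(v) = [[-0.2, -0.89, 0.40], [0.39, -0.45, -0.80], [0.9, -0.00, 0.44]] @ diag([0.9417890834580029, 0.8500000000000001, 0.828210916541997]) @ [[-0.2, 0.39, 0.9], [-0.89, -0.45, -0.00], [0.4, -0.8, 0.44]]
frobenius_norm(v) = 1.52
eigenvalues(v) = [0.94, 0.85, 0.83]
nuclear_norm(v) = 2.62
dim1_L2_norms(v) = [0.85, 0.85, 0.92]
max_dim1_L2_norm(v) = 0.92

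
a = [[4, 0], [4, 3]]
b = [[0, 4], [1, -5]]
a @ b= [[0, 16], [3, 1]]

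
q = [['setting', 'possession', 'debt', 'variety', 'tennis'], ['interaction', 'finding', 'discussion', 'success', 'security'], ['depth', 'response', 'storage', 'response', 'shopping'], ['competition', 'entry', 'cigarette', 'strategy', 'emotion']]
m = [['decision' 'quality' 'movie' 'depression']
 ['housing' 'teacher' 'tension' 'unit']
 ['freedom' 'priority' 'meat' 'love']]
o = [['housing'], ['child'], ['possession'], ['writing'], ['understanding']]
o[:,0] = ['housing', 'child', 'possession', 'writing', 'understanding']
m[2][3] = 'love'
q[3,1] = 'entry'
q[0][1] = 'possession'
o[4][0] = 'understanding'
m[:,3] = ['depression', 'unit', 'love']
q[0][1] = 'possession'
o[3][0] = 'writing'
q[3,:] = ['competition', 'entry', 'cigarette', 'strategy', 'emotion']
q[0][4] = 'tennis'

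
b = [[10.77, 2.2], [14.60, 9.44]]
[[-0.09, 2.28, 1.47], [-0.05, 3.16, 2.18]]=b@[[-0.01,0.21,0.13],  [0.01,0.01,0.03]]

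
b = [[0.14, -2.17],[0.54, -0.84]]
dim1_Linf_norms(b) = [2.17, 0.84]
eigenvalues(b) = [(-0.35+0.97j), (-0.35-0.97j)]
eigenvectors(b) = [[(0.89+0j), 0.89-0.00j], [0.20-0.40j, (0.2+0.4j)]]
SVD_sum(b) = [[0.31, -2.15],  [0.13, -0.9]] + [[-0.17, -0.02], [0.41, 0.06]]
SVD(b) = [[-0.92, -0.39], [-0.39, 0.92]] @ diag([2.3504331563616234, 0.44851307391862144]) @ [[-0.14, 0.99], [0.99, 0.14]]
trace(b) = -0.70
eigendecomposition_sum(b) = [[(0.07+0.57j),(-1.09-0.39j)], [0.27+0.10j,-0.42+0.39j]] + [[(0.07-0.57j), (-1.09+0.39j)], [(0.27-0.1j), -0.42-0.39j]]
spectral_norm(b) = 2.35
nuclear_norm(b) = 2.80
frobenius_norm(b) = 2.39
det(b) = 1.05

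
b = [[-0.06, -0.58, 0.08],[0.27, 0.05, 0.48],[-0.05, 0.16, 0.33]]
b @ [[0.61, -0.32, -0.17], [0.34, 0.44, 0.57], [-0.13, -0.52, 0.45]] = [[-0.24, -0.28, -0.28], [0.12, -0.31, 0.2], [-0.02, -0.09, 0.25]]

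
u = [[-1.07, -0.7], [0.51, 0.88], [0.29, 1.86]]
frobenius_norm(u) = 2.49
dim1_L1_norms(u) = [1.77, 1.39, 2.15]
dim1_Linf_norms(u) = [1.07, 0.88, 1.86]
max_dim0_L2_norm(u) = 2.17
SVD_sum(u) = [[-0.43, -0.98], [0.4, 0.93], [0.73, 1.67]] + [[-0.64, 0.28], [0.11, -0.05], [-0.44, 0.19]]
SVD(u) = [[0.46, 0.82],[-0.43, -0.14],[-0.78, 0.56]] @ diag([2.3409734322989992, 0.856121130022057]) @ [[-0.4,-0.92], [-0.92,0.40]]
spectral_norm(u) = 2.34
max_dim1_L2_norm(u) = 1.88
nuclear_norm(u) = 3.20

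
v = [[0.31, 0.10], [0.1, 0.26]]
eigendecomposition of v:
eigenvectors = [[0.79, -0.62], [0.62, 0.79]]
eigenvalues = [0.39, 0.18]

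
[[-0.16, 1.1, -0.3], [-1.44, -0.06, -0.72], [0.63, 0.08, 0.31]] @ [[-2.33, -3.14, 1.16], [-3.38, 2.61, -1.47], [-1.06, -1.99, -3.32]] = [[-3.03, 3.97, -0.81], [4.32, 5.8, 0.81], [-2.07, -2.39, -0.42]]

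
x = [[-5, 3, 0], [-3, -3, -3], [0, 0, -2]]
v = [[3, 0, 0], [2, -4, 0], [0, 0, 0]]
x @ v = [[-9, -12, 0], [-15, 12, 0], [0, 0, 0]]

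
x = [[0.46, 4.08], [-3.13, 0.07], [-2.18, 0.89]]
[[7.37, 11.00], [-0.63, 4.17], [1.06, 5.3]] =x @ [[0.24, -1.27], [1.78, 2.84]]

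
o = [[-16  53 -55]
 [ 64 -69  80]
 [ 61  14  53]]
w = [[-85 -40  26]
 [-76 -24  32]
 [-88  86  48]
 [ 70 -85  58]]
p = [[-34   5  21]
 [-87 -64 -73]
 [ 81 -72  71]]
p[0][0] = -34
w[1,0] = -76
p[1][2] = -73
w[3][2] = 58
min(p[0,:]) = -34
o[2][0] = 61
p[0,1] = 5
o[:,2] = [-55, 80, 53]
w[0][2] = 26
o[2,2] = 53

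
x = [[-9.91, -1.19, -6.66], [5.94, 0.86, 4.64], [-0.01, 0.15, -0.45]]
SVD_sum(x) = [[-9.76, -1.24, -6.86], [6.17, 0.78, 4.33], [-0.20, -0.03, -0.14]] + [[-0.14, -0.02, 0.20],[-0.21, -0.03, 0.31],[0.21, 0.03, -0.31]] + [[-0.01, 0.06, 0.0], [-0.01, 0.11, 0.00], [-0.02, 0.15, 0.00]]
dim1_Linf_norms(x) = [9.91, 5.94, 0.45]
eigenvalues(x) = [-9.28, 0.32, -0.54]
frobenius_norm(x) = 14.20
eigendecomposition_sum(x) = [[-9.83,-1.05,-6.86], [5.81,0.62,4.05], [-0.11,-0.01,-0.08]] + [[-0.04, -0.07, -0.08], [0.18, 0.3, 0.31], [0.03, 0.06, 0.06]] + [[-0.04, -0.06, 0.27], [-0.04, -0.07, 0.28], [0.06, 0.1, -0.43]]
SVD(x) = [[-0.85,-0.42,0.33], [0.53,-0.64,0.55], [-0.02,0.64,0.77]] @ diag([14.190824043093524, 0.5831859581966982, 0.19521044060458848]) @ [[0.81,0.1,0.57], [0.57,0.07,-0.82], [-0.13,0.99,0.0]]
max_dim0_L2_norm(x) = 11.55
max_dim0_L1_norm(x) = 15.86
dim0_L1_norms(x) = [15.86, 2.2, 11.75]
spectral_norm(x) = 14.19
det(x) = 1.62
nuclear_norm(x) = 14.97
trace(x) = -9.50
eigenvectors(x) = [[0.86, 0.23, -0.47], [-0.51, -0.95, -0.48], [0.01, -0.19, 0.74]]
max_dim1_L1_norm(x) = 17.76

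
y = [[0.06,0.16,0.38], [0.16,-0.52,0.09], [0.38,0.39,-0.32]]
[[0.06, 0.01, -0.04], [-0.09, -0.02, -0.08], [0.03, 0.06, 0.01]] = y @ [[-0.03, 0.08, -0.16], [0.17, 0.06, 0.09], [0.08, -0.01, -0.11]]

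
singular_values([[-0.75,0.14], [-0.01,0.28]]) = [0.77, 0.27]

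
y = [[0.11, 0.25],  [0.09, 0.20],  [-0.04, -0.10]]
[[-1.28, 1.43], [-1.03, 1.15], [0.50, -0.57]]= y@[[-2.27, 1.58], [-4.11, 5.03]]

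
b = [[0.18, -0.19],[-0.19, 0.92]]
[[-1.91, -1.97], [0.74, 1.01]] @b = [[0.03, -1.45], [-0.06, 0.79]]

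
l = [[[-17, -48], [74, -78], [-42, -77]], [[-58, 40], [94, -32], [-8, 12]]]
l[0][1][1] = -78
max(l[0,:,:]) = 74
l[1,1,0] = 94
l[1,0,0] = -58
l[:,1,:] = [[74, -78], [94, -32]]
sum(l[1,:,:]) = 48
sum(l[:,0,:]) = -83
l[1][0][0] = -58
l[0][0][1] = -48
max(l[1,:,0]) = 94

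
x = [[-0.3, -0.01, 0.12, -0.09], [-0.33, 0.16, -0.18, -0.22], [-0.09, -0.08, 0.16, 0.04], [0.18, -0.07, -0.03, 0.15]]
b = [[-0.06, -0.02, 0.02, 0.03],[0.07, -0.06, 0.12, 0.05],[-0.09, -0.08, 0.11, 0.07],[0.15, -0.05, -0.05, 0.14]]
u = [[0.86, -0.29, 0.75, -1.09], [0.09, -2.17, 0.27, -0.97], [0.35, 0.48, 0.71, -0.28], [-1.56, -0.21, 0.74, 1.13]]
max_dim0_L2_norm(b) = 0.2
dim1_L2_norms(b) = [0.07, 0.16, 0.18, 0.22]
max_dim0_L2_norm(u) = 2.25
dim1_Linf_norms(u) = [1.09, 2.17, 0.71, 1.56]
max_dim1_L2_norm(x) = 0.46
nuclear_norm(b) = 0.55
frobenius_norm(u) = 3.68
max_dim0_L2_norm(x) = 0.49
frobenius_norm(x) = 0.66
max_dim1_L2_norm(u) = 2.39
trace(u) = 0.53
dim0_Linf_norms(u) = [1.56, 2.17, 0.75, 1.13]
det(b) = -0.00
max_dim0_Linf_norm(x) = 0.33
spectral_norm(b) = 0.23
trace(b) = 0.13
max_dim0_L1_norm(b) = 0.37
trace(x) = 0.17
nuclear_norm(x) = 0.96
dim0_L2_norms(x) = [0.49, 0.19, 0.27, 0.28]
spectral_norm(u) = 2.72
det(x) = -0.00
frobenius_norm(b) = 0.33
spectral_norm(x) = 0.57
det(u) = 0.18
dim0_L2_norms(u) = [1.82, 2.25, 1.3, 1.87]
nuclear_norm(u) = 6.14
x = u @ b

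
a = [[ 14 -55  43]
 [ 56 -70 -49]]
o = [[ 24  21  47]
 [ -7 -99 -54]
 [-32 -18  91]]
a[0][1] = -55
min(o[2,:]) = -32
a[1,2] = -49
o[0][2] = 47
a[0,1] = -55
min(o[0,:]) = 21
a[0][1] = -55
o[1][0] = -7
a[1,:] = [56, -70, -49]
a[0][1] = -55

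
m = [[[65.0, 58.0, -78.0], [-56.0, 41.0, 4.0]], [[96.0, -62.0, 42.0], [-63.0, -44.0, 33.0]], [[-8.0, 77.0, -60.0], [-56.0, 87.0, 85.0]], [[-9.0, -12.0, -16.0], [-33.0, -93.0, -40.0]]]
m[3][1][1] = -93.0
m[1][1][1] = -44.0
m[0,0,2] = -78.0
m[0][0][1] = 58.0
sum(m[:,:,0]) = -64.0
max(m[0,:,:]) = 65.0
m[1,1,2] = 33.0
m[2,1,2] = 85.0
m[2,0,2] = -60.0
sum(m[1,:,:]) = 2.0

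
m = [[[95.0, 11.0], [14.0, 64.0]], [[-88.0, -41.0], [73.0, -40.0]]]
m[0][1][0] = 14.0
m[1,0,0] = -88.0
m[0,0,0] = 95.0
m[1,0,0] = -88.0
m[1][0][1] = -41.0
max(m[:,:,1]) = 64.0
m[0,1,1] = 64.0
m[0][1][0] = 14.0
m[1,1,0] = 73.0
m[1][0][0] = -88.0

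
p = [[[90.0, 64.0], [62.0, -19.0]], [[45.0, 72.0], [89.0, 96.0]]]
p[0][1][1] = -19.0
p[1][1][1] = 96.0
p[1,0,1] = 72.0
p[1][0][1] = 72.0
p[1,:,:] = [[45.0, 72.0], [89.0, 96.0]]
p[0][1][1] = -19.0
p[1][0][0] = 45.0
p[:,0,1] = [64.0, 72.0]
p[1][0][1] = 72.0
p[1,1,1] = 96.0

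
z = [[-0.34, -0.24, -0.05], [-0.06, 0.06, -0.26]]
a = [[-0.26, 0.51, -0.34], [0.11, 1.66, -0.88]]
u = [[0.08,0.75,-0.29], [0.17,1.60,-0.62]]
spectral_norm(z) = 0.42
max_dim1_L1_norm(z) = 0.63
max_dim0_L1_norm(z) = 0.4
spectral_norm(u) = 1.90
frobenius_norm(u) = 1.90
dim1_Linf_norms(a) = [0.51, 1.66]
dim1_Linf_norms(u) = [0.75, 1.6]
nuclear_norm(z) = 0.69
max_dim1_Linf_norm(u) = 1.6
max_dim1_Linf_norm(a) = 1.66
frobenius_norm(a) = 2.00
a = u + z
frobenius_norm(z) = 0.50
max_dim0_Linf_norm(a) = 1.66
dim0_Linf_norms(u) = [0.17, 1.6, 0.62]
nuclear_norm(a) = 2.26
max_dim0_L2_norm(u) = 1.77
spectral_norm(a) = 1.98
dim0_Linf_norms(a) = [0.26, 1.66, 0.88]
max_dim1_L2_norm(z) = 0.42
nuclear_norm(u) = 1.90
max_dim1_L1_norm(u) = 2.39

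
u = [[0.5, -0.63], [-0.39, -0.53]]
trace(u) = -0.03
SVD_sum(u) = [[0.25,-0.72], [0.12,-0.35]] + [[0.25, 0.09],  [-0.51, -0.18]]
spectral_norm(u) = 0.85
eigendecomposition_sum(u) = [[0.60, -0.31], [-0.19, 0.10]] + [[-0.1, -0.32], [-0.20, -0.63]]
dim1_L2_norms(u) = [0.8, 0.66]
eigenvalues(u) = [0.7, -0.73]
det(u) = -0.51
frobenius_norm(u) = 1.04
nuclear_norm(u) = 1.45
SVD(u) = [[0.90,0.44], [0.44,-0.9]] @ diag([0.8457269401428208, 0.6038592076938644]) @ [[0.33, -0.95], [0.95, 0.33]]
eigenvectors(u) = [[0.95,0.46], [-0.30,0.89]]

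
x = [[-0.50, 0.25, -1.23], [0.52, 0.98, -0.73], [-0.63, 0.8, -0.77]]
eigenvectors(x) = [[(-0.77+0j), 0.05-0.37j, (0.05+0.37j)], [-0.03+0.00j, (-0.79+0j), (-0.79-0j)], [(-0.64+0j), -0.37+0.31j, (-0.37-0.31j)]]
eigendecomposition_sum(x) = [[-0.76+0.00j, (0.37-0j), (-0.91-0j)], [(-0.02+0j), (0.01-0j), -0.03-0.00j], [-0.63+0.00j, (0.31-0j), -0.75-0.00j]] + [[0.13+0.15j, -0.06+0.22j, -0.16-0.19j], [(0.27-0.32j), (0.48+0.06j), -0.35+0.39j], [-0.00-0.26j, (0.25-0.16j), (-0.01+0.32j)]] + [[0.13-0.15j,(-0.06-0.22j),(-0.16+0.19j)], [0.27+0.32j,(0.48-0.06j),(-0.35-0.39j)], [-0.00+0.26j,(0.25+0.16j),-0.01-0.32j]]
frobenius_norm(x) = 2.28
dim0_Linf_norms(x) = [0.63, 0.98, 1.23]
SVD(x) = [[-0.61, 0.49, -0.62], [-0.52, -0.84, -0.15], [-0.60, 0.23, 0.77]] @ diag([1.9997169392997447, 0.989674045700805, 0.49048694778134666]) @ [[0.21, -0.57, 0.80], [-0.83, -0.53, -0.16], [-0.51, 0.63, 0.58]]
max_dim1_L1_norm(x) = 2.23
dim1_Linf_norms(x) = [1.23, 0.98, 0.8]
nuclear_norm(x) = 3.48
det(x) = -0.97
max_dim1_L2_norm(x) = 1.35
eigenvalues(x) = [(-1.5+0j), (0.61+0.53j), (0.61-0.53j)]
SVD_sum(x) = [[-0.25, 0.7, -0.97], [-0.21, 0.59, -0.82], [-0.25, 0.68, -0.95]] + [[-0.4, -0.25, -0.08], [0.7, 0.44, 0.13], [-0.19, -0.12, -0.04]] + [[0.16, -0.19, -0.18], [0.04, -0.05, -0.04], [-0.19, 0.24, 0.22]]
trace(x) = -0.29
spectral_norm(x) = 2.00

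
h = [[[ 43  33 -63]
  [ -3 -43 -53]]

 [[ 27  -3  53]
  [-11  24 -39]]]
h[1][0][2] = 53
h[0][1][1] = -43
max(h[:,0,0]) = 43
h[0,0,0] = 43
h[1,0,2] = 53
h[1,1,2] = -39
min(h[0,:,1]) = -43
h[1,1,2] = -39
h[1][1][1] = 24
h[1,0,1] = -3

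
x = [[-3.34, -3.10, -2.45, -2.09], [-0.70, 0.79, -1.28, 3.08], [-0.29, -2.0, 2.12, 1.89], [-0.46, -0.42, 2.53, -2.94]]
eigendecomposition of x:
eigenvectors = [[0.88+0.00j,  0.88-0.00j,  -0.55+0.15j,  (-0.55-0.15j)], [(0.11-0.24j),  0.11+0.24j,  0.29-0.19j,  0.29+0.19j], [(0.06-0.17j),  (0.06+0.17j),  0.66+0.00j,  (0.66-0j)], [0.10+0.33j,  0.10-0.33j,  (0.33-0.03j),  0.33+0.03j]]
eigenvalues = [(-4.12+0.55j), (-4.12-0.55j), (2.43+0.44j), (2.43-0.44j)]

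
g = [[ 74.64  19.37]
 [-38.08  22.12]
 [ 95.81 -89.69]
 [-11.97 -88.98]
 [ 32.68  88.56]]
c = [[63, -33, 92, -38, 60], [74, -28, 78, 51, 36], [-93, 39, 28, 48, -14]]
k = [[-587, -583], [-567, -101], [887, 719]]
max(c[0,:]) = 92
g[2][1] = -89.69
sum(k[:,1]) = 35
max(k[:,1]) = 719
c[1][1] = -28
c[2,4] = -14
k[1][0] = -567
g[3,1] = -88.98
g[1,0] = -38.08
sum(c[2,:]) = 8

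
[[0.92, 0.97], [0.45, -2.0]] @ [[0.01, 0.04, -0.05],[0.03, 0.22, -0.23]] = [[0.04, 0.25, -0.27], [-0.06, -0.42, 0.44]]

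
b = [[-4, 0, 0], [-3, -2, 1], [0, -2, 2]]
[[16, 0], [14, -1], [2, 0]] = b @ [[-4, 0], [-1, 1], [0, 1]]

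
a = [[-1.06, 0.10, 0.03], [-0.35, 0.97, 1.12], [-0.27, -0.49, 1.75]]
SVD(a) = [[-0.15, -0.6, -0.79],[-0.59, -0.59, 0.56],[-0.8, 0.55, -0.26]] @ diag([2.143148987840143, 1.1665935274583574, 0.9347576999479796]) @ [[0.27, -0.09, -0.96], [0.59, -0.77, 0.24], [0.76, 0.63, 0.15]]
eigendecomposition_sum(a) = [[-1.05+0.00j, 0.05+0.00j, (-0.01-0j)], [(-0.11+0j), (0.01+0j), -0.00-0.00j], [-0.12+0.00j, 0.01+0.00j, -0.00-0.00j]] + [[-0.00+0.00j,0.03+0.03j,(0.02-0.06j)], [(-0.12+0.06j),(0.48+0.74j),0.56-1.19j], [-0.07-0.05j,(-0.25+0.54j),(0.88-0.11j)]] + [[-0.00-0.00j, 0.03-0.03j, (0.02+0.06j)], [(-0.12-0.06j), (0.48-0.74j), 0.56+1.19j], [(-0.07+0.05j), -0.25-0.54j, 0.88+0.11j]]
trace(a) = 1.66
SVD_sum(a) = [[-0.09, 0.03, 0.31], [-0.34, 0.11, 1.2], [-0.46, 0.15, 1.63]] + [[-0.42, 0.54, -0.17],  [-0.41, 0.52, -0.16],  [0.38, -0.49, 0.15]] + [[-0.56, -0.47, -0.11],[0.4, 0.33, 0.08],[-0.19, -0.16, -0.04]]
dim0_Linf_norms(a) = [1.06, 0.97, 1.75]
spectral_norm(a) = 2.14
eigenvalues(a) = [(-1.05+0j), (1.35+0.64j), (1.35-0.64j)]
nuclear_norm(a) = 4.24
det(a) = -2.34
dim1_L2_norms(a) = [1.07, 1.52, 1.84]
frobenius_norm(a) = 2.61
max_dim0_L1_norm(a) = 2.9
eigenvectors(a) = [[(-0.99+0j),(0.04-0j),0.04+0.00j],  [-0.11+0.00j,0.83+0.00j,0.83-0.00j],  [(-0.11+0j),(0.3+0.47j),(0.3-0.47j)]]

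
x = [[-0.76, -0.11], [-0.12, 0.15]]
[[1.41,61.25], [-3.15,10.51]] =x @ [[1.06, -81.32], [-20.16, 5.00]]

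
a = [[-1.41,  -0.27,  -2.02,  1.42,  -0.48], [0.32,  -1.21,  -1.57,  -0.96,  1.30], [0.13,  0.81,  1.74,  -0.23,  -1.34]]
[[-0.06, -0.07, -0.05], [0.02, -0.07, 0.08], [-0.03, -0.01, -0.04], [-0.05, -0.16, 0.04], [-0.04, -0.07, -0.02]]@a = [[0.06, 0.06, 0.14, -0.01, 0.0],[-0.04, 0.14, 0.21, 0.08, -0.21],[0.03, -0.01, 0.01, -0.02, 0.06],[0.02, 0.24, 0.42, 0.07, -0.24],[0.03, 0.08, 0.16, 0.02, -0.05]]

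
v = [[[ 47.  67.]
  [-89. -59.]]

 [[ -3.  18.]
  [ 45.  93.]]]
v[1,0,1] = 18.0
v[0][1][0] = -89.0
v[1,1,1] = 93.0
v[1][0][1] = 18.0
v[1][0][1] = 18.0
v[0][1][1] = -59.0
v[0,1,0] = -89.0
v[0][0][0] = 47.0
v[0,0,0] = 47.0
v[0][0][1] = 67.0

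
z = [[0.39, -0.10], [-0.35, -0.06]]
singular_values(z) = [0.53, 0.11]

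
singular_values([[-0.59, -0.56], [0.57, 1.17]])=[1.52, 0.24]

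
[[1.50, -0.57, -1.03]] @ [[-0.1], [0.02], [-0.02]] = [[-0.14]]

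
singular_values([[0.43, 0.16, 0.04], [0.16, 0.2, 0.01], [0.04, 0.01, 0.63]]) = [0.64, 0.5, 0.12]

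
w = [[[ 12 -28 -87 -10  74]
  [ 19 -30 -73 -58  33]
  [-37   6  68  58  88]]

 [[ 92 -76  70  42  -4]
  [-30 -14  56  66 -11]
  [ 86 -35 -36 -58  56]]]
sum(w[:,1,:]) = -42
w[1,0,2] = 70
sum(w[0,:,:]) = 35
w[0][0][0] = 12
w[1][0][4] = -4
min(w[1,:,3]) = -58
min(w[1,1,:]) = -30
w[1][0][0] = 92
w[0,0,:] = [12, -28, -87, -10, 74]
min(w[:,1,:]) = -73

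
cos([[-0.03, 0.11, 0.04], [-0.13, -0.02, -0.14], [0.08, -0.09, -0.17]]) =[[1.01, 0.00, 0.01], [0.0, 1.0, -0.01], [0.0, -0.01, 0.98]]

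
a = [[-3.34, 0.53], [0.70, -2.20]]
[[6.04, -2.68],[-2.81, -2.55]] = a @ [[-1.69,  1.04], [0.74,  1.49]]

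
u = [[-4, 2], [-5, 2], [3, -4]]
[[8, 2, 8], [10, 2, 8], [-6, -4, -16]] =u@[[-2, 0, 0], [0, 1, 4]]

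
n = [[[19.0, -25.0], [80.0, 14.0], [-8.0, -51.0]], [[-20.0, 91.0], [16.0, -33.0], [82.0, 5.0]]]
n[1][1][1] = -33.0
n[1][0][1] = 91.0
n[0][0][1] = -25.0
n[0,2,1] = -51.0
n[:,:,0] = [[19.0, 80.0, -8.0], [-20.0, 16.0, 82.0]]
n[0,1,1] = 14.0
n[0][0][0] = 19.0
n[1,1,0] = 16.0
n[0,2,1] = -51.0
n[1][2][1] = 5.0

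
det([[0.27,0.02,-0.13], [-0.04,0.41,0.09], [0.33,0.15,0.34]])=0.053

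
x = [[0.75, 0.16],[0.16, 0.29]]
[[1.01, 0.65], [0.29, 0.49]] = x@ [[1.29, 0.57], [0.29, 1.38]]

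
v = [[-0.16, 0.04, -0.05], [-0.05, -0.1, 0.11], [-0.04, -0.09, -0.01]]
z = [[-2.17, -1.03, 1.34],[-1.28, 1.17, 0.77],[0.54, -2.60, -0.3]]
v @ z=[[0.27, 0.34, -0.17], [0.30, -0.35, -0.18], [0.2, -0.04, -0.12]]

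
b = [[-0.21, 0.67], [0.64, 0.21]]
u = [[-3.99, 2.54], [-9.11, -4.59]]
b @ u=[[-5.27, -3.61], [-4.47, 0.66]]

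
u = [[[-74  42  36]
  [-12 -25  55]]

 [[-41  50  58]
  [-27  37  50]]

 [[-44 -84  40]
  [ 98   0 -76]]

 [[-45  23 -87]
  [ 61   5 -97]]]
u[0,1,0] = -12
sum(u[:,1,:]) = 69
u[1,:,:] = [[-41, 50, 58], [-27, 37, 50]]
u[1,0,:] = [-41, 50, 58]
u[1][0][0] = -41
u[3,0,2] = -87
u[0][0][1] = 42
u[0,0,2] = 36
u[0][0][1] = 42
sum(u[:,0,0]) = -204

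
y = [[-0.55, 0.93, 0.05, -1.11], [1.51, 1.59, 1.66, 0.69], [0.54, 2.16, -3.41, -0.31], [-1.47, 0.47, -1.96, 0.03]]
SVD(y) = [[-0.11,0.07,-0.96,-0.23],[0.27,0.84,-0.08,0.46],[-0.83,0.44,0.19,-0.28],[-0.47,-0.31,-0.16,0.81]] @ diag([4.621369539827667, 2.990426891505832, 1.4860062780828387, 0.9163383242068209]) @ [[0.15, -0.37, 0.91, 0.12], [0.64, 0.74, 0.17, 0.12], [0.50, -0.46, -0.36, 0.64], [-0.55, 0.33, 0.13, 0.75]]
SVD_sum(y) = [[-0.08, 0.19, -0.47, -0.06], [0.19, -0.46, 1.13, 0.15], [-0.59, 1.41, -3.5, -0.46], [-0.33, 0.80, -1.98, -0.26]] + [[0.13, 0.15, 0.04, 0.02],[1.62, 1.85, 0.43, 0.30],[0.84, 0.96, 0.23, 0.16],[-0.6, -0.69, -0.16, -0.11]] + [[-0.72,0.66,0.51,-0.91], [-0.06,0.06,0.04,-0.08], [0.15,-0.13,-0.10,0.18], [-0.12,0.11,0.09,-0.15]] + [[0.12, -0.07, -0.03, -0.16], [-0.24, 0.14, 0.06, 0.32], [0.14, -0.08, -0.03, -0.19], [-0.41, 0.25, 0.1, 0.56]]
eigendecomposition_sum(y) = [[0.43, 0.85, 0.23, 0.01],[1.02, 2.01, 0.55, 0.03],[0.42, 0.83, 0.23, 0.01],[-0.37, -0.73, -0.2, -0.01]] + [[0.16, -0.25, 0.08, -0.39], [-0.08, 0.12, -0.04, 0.19], [0.0, -0.00, 0.0, -0.00], [-0.29, 0.44, -0.15, 0.71]] + [[-1.08, -0.01, 0.62, -0.6], [0.47, 0.01, -0.27, 0.26], [0.36, 0.0, -0.2, 0.2], [-0.67, -0.01, 0.38, -0.37]] + [[-0.06, 0.34, -0.88, -0.13], [0.10, -0.55, 1.42, 0.21], [-0.24, 1.33, -3.43, -0.51], [-0.14, 0.77, -1.99, -0.30]]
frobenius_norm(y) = 5.77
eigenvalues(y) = [2.66, 0.99, -1.65, -4.34]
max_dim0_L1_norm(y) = 7.08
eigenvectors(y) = [[-0.35, -0.47, 0.77, -0.21], [-0.82, 0.23, -0.33, 0.33], [-0.34, -0.01, -0.25, -0.8], [0.30, 0.85, 0.48, -0.46]]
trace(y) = -2.34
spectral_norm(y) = 4.62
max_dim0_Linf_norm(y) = 3.41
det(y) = 18.82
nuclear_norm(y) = 10.01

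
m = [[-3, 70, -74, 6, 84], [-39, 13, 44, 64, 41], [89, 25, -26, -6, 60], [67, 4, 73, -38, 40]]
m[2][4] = 60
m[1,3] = 64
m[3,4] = 40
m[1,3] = 64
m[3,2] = 73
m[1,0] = -39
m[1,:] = [-39, 13, 44, 64, 41]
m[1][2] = 44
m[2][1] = 25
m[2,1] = 25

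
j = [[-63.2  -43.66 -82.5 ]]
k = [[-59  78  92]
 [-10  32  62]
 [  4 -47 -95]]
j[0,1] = -43.66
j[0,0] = -63.2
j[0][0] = -63.2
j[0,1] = -43.66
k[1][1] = 32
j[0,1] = -43.66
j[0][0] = -63.2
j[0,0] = -63.2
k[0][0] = -59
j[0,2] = -82.5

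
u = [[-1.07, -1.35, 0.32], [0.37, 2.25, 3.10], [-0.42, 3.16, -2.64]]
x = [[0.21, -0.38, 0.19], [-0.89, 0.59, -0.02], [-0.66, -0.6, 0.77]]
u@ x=[[0.77, -0.58, 0.07],[-3.97, -0.67, 2.41],[-1.16, 3.61, -2.18]]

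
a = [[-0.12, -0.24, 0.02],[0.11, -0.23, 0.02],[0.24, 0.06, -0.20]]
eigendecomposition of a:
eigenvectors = [[(0.07+0.47j),0.07-0.47j,(-0.18+0j)], [(0.35+0.02j),(0.35-0.02j),-0.01+0.00j], [0.81+0.00j,(0.81-0j),0.98+0.00j]]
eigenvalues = [(-0.15+0.14j), (-0.15-0.14j), (-0.24+0j)]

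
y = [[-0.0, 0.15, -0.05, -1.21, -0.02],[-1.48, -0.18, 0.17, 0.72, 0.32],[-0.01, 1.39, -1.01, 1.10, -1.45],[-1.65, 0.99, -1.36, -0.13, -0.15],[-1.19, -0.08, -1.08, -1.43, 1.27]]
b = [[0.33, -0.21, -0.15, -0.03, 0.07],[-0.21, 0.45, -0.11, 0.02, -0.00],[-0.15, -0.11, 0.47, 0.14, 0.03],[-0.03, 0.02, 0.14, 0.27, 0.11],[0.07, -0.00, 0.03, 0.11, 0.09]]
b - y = [[0.33, -0.36, -0.1, 1.18, 0.09], [1.27, 0.63, -0.28, -0.7, -0.32], [-0.14, -1.5, 1.48, -0.96, 1.48], [1.62, -0.97, 1.50, 0.4, 0.26], [1.26, 0.08, 1.11, 1.54, -1.18]]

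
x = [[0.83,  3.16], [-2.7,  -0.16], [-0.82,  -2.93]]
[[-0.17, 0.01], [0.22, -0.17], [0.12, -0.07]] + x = [[0.66, 3.17], [-2.48, -0.33], [-0.7, -3.00]]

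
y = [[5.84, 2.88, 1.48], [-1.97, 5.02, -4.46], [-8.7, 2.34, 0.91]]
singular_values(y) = [10.84, 6.7, 3.61]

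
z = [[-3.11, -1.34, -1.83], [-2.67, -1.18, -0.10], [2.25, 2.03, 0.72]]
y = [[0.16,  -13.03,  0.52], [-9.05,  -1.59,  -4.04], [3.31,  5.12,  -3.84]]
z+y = [[-2.95, -14.37, -1.31], [-11.72, -2.77, -4.14], [5.56, 7.15, -3.12]]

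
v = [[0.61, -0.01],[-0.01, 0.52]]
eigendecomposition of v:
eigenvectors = [[0.99, 0.11], [-0.11, 0.99]]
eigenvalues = [0.61, 0.52]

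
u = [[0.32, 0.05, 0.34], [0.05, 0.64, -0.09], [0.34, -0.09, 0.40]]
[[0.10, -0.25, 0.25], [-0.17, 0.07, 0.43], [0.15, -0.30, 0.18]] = u@[[0.07, -0.29, 0.44],[-0.23, 0.06, 0.67],[0.26, -0.48, 0.22]]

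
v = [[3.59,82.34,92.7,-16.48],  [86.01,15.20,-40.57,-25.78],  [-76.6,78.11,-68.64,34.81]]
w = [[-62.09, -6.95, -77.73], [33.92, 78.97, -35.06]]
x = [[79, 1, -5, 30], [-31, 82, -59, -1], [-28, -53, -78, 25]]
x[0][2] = -5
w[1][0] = 33.92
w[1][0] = 33.92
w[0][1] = -6.95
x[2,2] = -78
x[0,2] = -5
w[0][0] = -62.09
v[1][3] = -25.78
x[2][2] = -78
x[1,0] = -31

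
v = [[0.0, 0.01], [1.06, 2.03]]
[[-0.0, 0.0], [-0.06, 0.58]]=v @ [[0.58, -0.33], [-0.33, 0.46]]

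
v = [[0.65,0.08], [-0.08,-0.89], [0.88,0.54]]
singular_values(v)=[1.32, 0.74]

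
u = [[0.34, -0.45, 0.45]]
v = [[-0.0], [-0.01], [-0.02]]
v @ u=[[0.00, 0.00, 0.0], [-0.0, 0.00, -0.0], [-0.01, 0.01, -0.01]]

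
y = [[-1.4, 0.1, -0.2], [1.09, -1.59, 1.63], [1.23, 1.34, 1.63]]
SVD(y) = [[-0.36, 0.02, -0.93],[0.69, 0.68, -0.26],[0.63, -0.73, -0.26]] @ diag([3.0214629516297316, 2.07188785561839, 0.9625706964529794]) @ [[0.67, -0.1, 0.73],[-0.09, -0.99, -0.05],[0.73, -0.04, -0.68]]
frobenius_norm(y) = 3.79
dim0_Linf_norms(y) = [1.4, 1.59, 1.63]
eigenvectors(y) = [[0.04, -0.82, 0.17], [-0.39, -0.29, -0.95], [-0.92, 0.49, 0.27]]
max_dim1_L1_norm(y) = 4.31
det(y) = 6.03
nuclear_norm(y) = 6.06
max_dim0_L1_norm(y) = 3.72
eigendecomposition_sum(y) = [[-0.04, -0.03, -0.08], [0.37, 0.30, 0.8], [0.87, 0.7, 1.89]] + [[-1.15, -0.20, 0.03], [-0.41, -0.07, 0.01], [0.68, 0.12, -0.02]] + [[-0.21, 0.33, -0.15], [1.13, -1.81, 0.82], [-0.32, 0.52, -0.23]]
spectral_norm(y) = 3.02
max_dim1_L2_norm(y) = 2.52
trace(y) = -1.36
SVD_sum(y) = [[-0.74, 0.11, -0.81],[1.40, -0.20, 1.53],[1.27, -0.18, 1.39]] + [[-0.00, -0.04, -0.00], [-0.13, -1.4, -0.07], [0.14, 1.51, 0.07]] + [[-0.66,  0.03,  0.61],[-0.18,  0.01,  0.17],[-0.18,  0.01,  0.17]]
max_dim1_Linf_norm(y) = 1.63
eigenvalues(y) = [2.14, -1.25, -2.26]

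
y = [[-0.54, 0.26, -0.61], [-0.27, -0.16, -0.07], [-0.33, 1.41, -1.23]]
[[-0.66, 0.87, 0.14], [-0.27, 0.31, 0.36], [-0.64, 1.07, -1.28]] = y @ [[0.96, -1.27, -0.09], [-0.04, 0.31, -1.70], [0.22, -0.17, -0.88]]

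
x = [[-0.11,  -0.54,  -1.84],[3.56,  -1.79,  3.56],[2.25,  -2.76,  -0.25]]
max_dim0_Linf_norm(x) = 3.56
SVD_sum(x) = [[-0.59, 0.39, -0.46], [3.67, -2.42, 2.89], [1.89, -1.24, 1.48]] + [[0.33, -1.06, -1.31], [-0.18, 0.57, 0.70], [0.45, -1.44, -1.77]] + [[0.15, 0.14, -0.07], [0.07, 0.06, -0.03], [-0.08, -0.08, 0.04]]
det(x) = 4.73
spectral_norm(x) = 5.97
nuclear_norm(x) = 9.27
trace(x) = -2.15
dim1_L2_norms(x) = [1.92, 5.34, 3.57]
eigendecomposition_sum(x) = [[(0.17+0j), 0.07-0.00j, -0.09+0.00j],[0.15+0.00j, 0.07-0.00j, -0.08+0.00j],[-0.08+0.00j, -0.03+0.00j, (0.04+0j)]] + [[-0.14+0.81j, (-0.31-0.67j), (-0.88+0.42j)],[1.70-0.67j, (-0.93+1.36j), 1.82+1.18j],[1.16+0.98j, -1.36-0.14j, -0.15+1.80j]] + [[(-0.14-0.81j), (-0.31+0.67j), (-0.88-0.42j)],[1.70+0.67j, (-0.93-1.36j), 1.82-1.18j],[(1.16-0.98j), (-1.36+0.14j), -0.15-1.80j]]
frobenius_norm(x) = 6.71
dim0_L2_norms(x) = [4.21, 3.33, 4.02]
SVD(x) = [[-0.14, -0.56, -0.81],  [0.88, 0.3, -0.36],  [0.45, -0.77, 0.45]] @ diag([5.974734705653378, 3.0360634882869277, 0.26089019175135214]) @ [[0.70,-0.46,0.55], [-0.19,0.62,0.76], [-0.69,-0.64,0.34]]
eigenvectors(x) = [[0.70+0.00j, (0.17-0.28j), (0.17+0.28j)], [(0.63+0j), (-0.73+0j), -0.73-0.00j], [-0.33+0.00j, -0.29-0.53j, (-0.29+0.53j)]]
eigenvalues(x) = [(0.27+0j), (-1.21+3.97j), (-1.21-3.97j)]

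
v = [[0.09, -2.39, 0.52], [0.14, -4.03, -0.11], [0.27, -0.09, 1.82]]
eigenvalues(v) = [1.9, -0.08, -3.95]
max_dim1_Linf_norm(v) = 4.03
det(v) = 0.58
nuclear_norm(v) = 6.66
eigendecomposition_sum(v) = [[0.08, -0.04, 0.55], [-0.0, 0.0, -0.02], [0.26, -0.13, 1.82]] + [[-0.08,0.05,0.02], [-0.00,0.0,0.00], [0.01,-0.01,-0.0]] + [[0.09,-2.4,-0.05],[0.15,-4.03,-0.09],[-0.00,0.05,0.00]]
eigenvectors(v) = [[-0.29, -0.99, -0.51], [0.01, -0.04, -0.86], [-0.96, 0.14, 0.01]]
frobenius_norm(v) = 5.07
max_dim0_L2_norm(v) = 4.69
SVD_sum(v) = [[0.09, -2.41, 0.13], [0.15, -4.01, 0.21], [0.01, -0.20, 0.01]] + [[0.05,0.02,0.38],  [-0.04,-0.02,-0.32],  [0.25,0.11,1.81]] + [[-0.05, -0.00, 0.01], [0.03, 0.00, -0.0], [0.02, 0.0, -0.00]]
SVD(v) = [[0.51, 0.20, 0.83], [0.86, -0.17, -0.49], [0.04, 0.96, -0.26]] @ diag([4.694985200145841, 1.899871571390637, 0.06482270152659443]) @ [[0.04, -1.00, 0.05], [0.13, 0.06, 0.99], [-0.99, -0.03, 0.14]]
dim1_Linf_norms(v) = [2.39, 4.03, 1.82]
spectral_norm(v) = 4.69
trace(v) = -2.12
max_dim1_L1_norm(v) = 4.28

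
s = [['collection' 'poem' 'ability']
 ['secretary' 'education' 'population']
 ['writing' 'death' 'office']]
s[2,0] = 'writing'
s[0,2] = 'ability'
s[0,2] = 'ability'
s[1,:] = ['secretary', 'education', 'population']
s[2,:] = ['writing', 'death', 'office']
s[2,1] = 'death'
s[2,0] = 'writing'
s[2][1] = 'death'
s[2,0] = 'writing'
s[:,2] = ['ability', 'population', 'office']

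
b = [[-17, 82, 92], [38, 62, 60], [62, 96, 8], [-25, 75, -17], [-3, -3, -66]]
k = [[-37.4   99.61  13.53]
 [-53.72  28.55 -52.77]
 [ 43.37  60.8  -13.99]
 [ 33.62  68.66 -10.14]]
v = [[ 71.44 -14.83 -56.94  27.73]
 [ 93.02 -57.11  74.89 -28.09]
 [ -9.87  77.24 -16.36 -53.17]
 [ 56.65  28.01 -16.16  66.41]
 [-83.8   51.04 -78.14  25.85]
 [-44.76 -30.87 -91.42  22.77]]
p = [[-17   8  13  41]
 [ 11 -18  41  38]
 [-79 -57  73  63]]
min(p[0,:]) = -17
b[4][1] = -3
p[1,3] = 38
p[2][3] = 63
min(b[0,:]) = -17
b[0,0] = -17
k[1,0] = -53.72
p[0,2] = 13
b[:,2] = [92, 60, 8, -17, -66]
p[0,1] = 8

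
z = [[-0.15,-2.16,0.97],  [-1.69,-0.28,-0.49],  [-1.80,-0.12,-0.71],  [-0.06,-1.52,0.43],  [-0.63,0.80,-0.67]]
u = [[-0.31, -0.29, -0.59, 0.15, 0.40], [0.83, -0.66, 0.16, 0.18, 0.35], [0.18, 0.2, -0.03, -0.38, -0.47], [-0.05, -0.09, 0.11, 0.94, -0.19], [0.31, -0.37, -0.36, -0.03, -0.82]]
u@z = [[1.34, 0.91, 0.06],[0.47, -1.62, 0.86],[0.01, -0.24, 0.25],[0.02, -1.46, 0.45],[1.75, -1.13, 1.27]]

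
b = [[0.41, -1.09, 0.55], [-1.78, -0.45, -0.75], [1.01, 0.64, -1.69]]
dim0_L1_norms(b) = [3.2, 2.18, 2.99]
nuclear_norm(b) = 5.18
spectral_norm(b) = 2.25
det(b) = 4.24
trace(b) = -1.73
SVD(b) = [[0.21, -0.44, 0.88],[0.49, 0.82, 0.29],[-0.84, 0.37, 0.39]] @ diag([2.249607648466102, 1.9773961442590913, 0.9524021821857055]) @ [[-0.73,-0.44,0.52], [-0.64,0.17,-0.75], [0.24,-0.88,-0.41]]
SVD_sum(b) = [[-0.34, -0.20, 0.24],[-0.81, -0.49, 0.58],[1.39, 0.83, -0.99]] + [[0.55, -0.15, 0.65], [-1.03, 0.28, -1.21], [-0.47, 0.13, -0.55]] + [[0.2, -0.73, -0.34], [0.07, -0.25, -0.11], [0.09, -0.32, -0.15]]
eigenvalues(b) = [(1.52+0j), (-1.62+0.4j), (-1.62-0.4j)]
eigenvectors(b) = [[0.72+0.00j, -0.12+0.15j, (-0.12-0.15j)], [(-0.69+0j), (0.28+0.32j), (0.28-0.32j)], [(0.09+0j), 0.89+0.00j, 0.89-0.00j]]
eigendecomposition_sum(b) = [[(1.03-0j), (-0.48+0j), (0.29+0j)], [-0.98+0.00j, 0.45+0.00j, -0.27+0.00j], [0.13-0.00j, -0.06+0.00j, 0.04+0.00j]] + [[-0.31-0.13j, -0.31-0.15j, (0.13-0.13j)], [(-0.4+0.63j), -0.45+0.62j, (-0.24-0.34j)], [0.44+1.51j, 0.35+1.57j, (-0.86-0.09j)]] + [[(-0.31+0.13j), -0.31+0.15j, (0.13+0.13j)], [(-0.4-0.63j), -0.45-0.62j, -0.24+0.34j], [(0.44-1.51j), 0.35-1.57j, -0.86+0.09j]]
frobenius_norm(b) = 3.14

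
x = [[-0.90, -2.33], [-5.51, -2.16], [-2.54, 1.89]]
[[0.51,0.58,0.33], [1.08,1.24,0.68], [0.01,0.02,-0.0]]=x@[[-0.13, -0.15, -0.08], [-0.17, -0.19, -0.11]]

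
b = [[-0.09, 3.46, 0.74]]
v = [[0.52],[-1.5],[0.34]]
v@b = [[-0.05, 1.8, 0.38], [0.14, -5.19, -1.11], [-0.03, 1.18, 0.25]]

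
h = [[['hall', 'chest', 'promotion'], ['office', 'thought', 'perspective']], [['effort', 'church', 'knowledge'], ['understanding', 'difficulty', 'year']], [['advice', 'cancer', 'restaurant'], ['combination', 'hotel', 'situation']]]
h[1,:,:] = [['effort', 'church', 'knowledge'], ['understanding', 'difficulty', 'year']]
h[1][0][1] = 'church'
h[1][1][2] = 'year'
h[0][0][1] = 'chest'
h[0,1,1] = 'thought'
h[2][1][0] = 'combination'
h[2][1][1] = 'hotel'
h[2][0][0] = 'advice'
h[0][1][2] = 'perspective'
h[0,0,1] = 'chest'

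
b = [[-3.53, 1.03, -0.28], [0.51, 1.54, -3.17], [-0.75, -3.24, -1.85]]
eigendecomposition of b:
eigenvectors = [[(0.14+0j),0.65+0.00j,0.65-0.00j],[(0.84+0j),-0.14+0.37j,-0.14-0.37j],[(-0.52+0j),-0.09+0.64j,-0.09-0.64j]]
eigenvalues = [(3.59+0j), (-3.71+0.32j), (-3.71-0.32j)]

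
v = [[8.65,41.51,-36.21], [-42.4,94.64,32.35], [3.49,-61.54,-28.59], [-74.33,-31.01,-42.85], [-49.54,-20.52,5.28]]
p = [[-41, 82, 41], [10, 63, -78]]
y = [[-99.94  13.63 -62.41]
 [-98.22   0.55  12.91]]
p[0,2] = 41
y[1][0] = -98.22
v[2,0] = 3.49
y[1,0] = -98.22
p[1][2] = -78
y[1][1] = 0.55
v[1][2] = 32.35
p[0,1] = 82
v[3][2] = -42.85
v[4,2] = 5.28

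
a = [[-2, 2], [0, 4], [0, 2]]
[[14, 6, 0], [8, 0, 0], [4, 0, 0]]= a @[[-5, -3, 0], [2, 0, 0]]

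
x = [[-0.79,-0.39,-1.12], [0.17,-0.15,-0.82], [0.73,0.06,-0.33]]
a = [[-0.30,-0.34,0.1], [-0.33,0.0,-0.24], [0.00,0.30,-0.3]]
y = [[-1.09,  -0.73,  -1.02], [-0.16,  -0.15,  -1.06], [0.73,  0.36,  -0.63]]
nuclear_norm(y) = 3.11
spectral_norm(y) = 1.88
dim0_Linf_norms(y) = [1.09, 0.73, 1.06]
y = a + x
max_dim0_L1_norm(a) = 0.64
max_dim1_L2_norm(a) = 0.46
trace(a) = -0.60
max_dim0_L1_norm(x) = 2.27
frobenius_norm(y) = 2.23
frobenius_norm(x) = 1.84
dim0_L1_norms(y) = [1.98, 1.24, 2.71]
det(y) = 0.07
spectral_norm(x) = 1.56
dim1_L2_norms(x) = [1.42, 0.85, 0.8]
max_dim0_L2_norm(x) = 1.43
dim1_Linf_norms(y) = [1.09, 1.06, 0.73]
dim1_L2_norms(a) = [0.46, 0.41, 0.42]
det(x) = -0.00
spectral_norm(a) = 0.58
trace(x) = -1.27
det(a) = 0.00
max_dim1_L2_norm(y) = 1.66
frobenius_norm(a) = 0.75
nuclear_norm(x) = 2.54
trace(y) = -1.87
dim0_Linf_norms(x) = [0.79, 0.39, 1.12]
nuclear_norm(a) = 1.06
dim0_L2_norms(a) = [0.45, 0.45, 0.4]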